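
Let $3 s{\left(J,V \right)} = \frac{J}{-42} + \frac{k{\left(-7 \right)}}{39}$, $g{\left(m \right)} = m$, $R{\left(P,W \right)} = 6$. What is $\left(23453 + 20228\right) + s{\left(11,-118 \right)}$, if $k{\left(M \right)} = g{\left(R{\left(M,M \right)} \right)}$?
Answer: $\frac{71549419}{1638} \approx 43681.0$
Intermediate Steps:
$k{\left(M \right)} = 6$
$s{\left(J,V \right)} = \frac{2}{39} - \frac{J}{126}$ ($s{\left(J,V \right)} = \frac{\frac{J}{-42} + \frac{6}{39}}{3} = \frac{J \left(- \frac{1}{42}\right) + 6 \cdot \frac{1}{39}}{3} = \frac{- \frac{J}{42} + \frac{2}{13}}{3} = \frac{\frac{2}{13} - \frac{J}{42}}{3} = \frac{2}{39} - \frac{J}{126}$)
$\left(23453 + 20228\right) + s{\left(11,-118 \right)} = \left(23453 + 20228\right) + \left(\frac{2}{39} - \frac{11}{126}\right) = 43681 + \left(\frac{2}{39} - \frac{11}{126}\right) = 43681 - \frac{59}{1638} = \frac{71549419}{1638}$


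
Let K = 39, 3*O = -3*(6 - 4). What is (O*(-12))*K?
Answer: 936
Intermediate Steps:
O = -2 (O = (-3*(6 - 4))/3 = (-3*2)/3 = (⅓)*(-6) = -2)
(O*(-12))*K = -2*(-12)*39 = 24*39 = 936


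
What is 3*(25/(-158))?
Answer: -75/158 ≈ -0.47468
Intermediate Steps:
3*(25/(-158)) = 3*(25*(-1/158)) = 3*(-25/158) = -75/158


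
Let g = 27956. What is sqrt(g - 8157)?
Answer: sqrt(19799) ≈ 140.71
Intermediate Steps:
sqrt(g - 8157) = sqrt(27956 - 8157) = sqrt(19799)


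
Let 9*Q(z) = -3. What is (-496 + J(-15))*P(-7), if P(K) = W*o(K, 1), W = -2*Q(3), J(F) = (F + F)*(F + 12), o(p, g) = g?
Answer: -812/3 ≈ -270.67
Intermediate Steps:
Q(z) = -⅓ (Q(z) = (⅑)*(-3) = -⅓)
J(F) = 2*F*(12 + F) (J(F) = (2*F)*(12 + F) = 2*F*(12 + F))
W = ⅔ (W = -2*(-⅓) = ⅔ ≈ 0.66667)
P(K) = ⅔ (P(K) = (⅔)*1 = ⅔)
(-496 + J(-15))*P(-7) = (-496 + 2*(-15)*(12 - 15))*(⅔) = (-496 + 2*(-15)*(-3))*(⅔) = (-496 + 90)*(⅔) = -406*⅔ = -812/3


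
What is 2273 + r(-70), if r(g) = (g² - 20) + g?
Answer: 7083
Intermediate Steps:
r(g) = -20 + g + g² (r(g) = (-20 + g²) + g = -20 + g + g²)
2273 + r(-70) = 2273 + (-20 - 70 + (-70)²) = 2273 + (-20 - 70 + 4900) = 2273 + 4810 = 7083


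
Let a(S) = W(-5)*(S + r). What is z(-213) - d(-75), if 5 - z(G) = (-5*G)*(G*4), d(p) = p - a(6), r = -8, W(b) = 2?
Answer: 907456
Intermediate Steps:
a(S) = -16 + 2*S (a(S) = 2*(S - 8) = 2*(-8 + S) = -16 + 2*S)
d(p) = 4 + p (d(p) = p - (-16 + 2*6) = p - (-16 + 12) = p - 1*(-4) = p + 4 = 4 + p)
z(G) = 5 + 20*G**2 (z(G) = 5 - (-5*G)*G*4 = 5 - (-5*G)*4*G = 5 - (-20)*G**2 = 5 + 20*G**2)
z(-213) - d(-75) = (5 + 20*(-213)**2) - (4 - 75) = (5 + 20*45369) - 1*(-71) = (5 + 907380) + 71 = 907385 + 71 = 907456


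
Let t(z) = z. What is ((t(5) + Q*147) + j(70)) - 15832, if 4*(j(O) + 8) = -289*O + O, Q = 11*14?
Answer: 1763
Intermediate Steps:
Q = 154
j(O) = -8 - 72*O (j(O) = -8 + (-289*O + O)/4 = -8 + (-288*O)/4 = -8 - 72*O)
((t(5) + Q*147) + j(70)) - 15832 = ((5 + 154*147) + (-8 - 72*70)) - 15832 = ((5 + 22638) + (-8 - 5040)) - 15832 = (22643 - 5048) - 15832 = 17595 - 15832 = 1763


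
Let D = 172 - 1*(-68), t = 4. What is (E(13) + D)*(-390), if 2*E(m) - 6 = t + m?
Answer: -98085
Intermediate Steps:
E(m) = 5 + m/2 (E(m) = 3 + (4 + m)/2 = 3 + (2 + m/2) = 5 + m/2)
D = 240 (D = 172 + 68 = 240)
(E(13) + D)*(-390) = ((5 + (½)*13) + 240)*(-390) = ((5 + 13/2) + 240)*(-390) = (23/2 + 240)*(-390) = (503/2)*(-390) = -98085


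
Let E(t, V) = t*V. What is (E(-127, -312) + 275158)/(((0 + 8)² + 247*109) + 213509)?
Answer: 157391/120248 ≈ 1.3089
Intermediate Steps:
E(t, V) = V*t
(E(-127, -312) + 275158)/(((0 + 8)² + 247*109) + 213509) = (-312*(-127) + 275158)/(((0 + 8)² + 247*109) + 213509) = (39624 + 275158)/((8² + 26923) + 213509) = 314782/((64 + 26923) + 213509) = 314782/(26987 + 213509) = 314782/240496 = 314782*(1/240496) = 157391/120248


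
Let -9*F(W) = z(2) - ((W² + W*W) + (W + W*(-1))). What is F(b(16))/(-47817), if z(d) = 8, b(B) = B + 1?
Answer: -190/143451 ≈ -0.0013245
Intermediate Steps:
b(B) = 1 + B
F(W) = -8/9 + 2*W²/9 (F(W) = -(8 - ((W² + W*W) + (W + W*(-1))))/9 = -(8 - ((W² + W²) + (W - W)))/9 = -(8 - (2*W² + 0))/9 = -(8 - 2*W²)/9 = -8/9 + 2*W²/9)
F(b(16))/(-47817) = (-8/9 + 2*(1 + 16)²/9)/(-47817) = (-8/9 + (2/9)*17²)*(-1/47817) = (-8/9 + (2/9)*289)*(-1/47817) = (-8/9 + 578/9)*(-1/47817) = (190/3)*(-1/47817) = -190/143451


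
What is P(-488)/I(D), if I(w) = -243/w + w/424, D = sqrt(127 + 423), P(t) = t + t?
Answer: 1034560*sqrt(22)/51241 ≈ 94.700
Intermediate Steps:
P(t) = 2*t
D = 5*sqrt(22) (D = sqrt(550) = 5*sqrt(22) ≈ 23.452)
I(w) = -243/w + w/424 (I(w) = -243/w + w*(1/424) = -243/w + w/424)
P(-488)/I(D) = (2*(-488))/(-243*sqrt(22)/110 + (5*sqrt(22))/424) = -976/(-243*sqrt(22)/110 + 5*sqrt(22)/424) = -976*(-1060*sqrt(22)/51241) = -(-1034560)*sqrt(22)/51241 = 1034560*sqrt(22)/51241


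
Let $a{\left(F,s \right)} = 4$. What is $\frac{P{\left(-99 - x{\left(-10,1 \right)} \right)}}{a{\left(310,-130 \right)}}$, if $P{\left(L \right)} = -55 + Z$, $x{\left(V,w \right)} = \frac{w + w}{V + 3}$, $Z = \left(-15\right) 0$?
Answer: $- \frac{55}{4} \approx -13.75$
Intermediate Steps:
$Z = 0$
$x{\left(V,w \right)} = \frac{2 w}{3 + V}$
$P{\left(L \right)} = -55$ ($P{\left(L \right)} = -55 + 0 = -55$)
$\frac{P{\left(-99 - x{\left(-10,1 \right)} \right)}}{a{\left(310,-130 \right)}} = - \frac{55}{4}$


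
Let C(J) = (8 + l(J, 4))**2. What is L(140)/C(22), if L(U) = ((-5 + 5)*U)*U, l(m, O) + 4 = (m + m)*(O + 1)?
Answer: 0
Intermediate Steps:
l(m, O) = -4 + 2*m*(1 + O) (l(m, O) = -4 + (m + m)*(O + 1) = -4 + (2*m)*(1 + O) = -4 + 2*m*(1 + O))
C(J) = (4 + 10*J)**2 (C(J) = (8 + (-4 + 2*J + 2*4*J))**2 = (8 + (-4 + 2*J + 8*J))**2 = (8 + (-4 + 10*J))**2 = (4 + 10*J)**2)
L(U) = 0 (L(U) = (0*U)*U = 0*U = 0)
L(140)/C(22) = 0/((4*(2 + 5*22)**2)) = 0/((4*(2 + 110)**2)) = 0/((4*112**2)) = 0/((4*12544)) = 0/50176 = 0*(1/50176) = 0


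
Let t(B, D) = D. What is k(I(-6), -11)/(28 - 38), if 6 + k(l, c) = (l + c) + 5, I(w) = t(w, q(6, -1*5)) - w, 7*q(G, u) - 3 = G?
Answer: 33/70 ≈ 0.47143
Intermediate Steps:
q(G, u) = 3/7 + G/7
I(w) = 9/7 - w (I(w) = (3/7 + (⅐)*6) - w = (3/7 + 6/7) - w = 9/7 - w)
k(l, c) = -1 + c + l (k(l, c) = -6 + ((l + c) + 5) = -6 + ((c + l) + 5) = -6 + (5 + c + l) = -1 + c + l)
k(I(-6), -11)/(28 - 38) = (-1 - 11 + (9/7 - 1*(-6)))/(28 - 38) = (-1 - 11 + (9/7 + 6))/(-10) = (-1 - 11 + 51/7)*(-⅒) = -33/7*(-⅒) = 33/70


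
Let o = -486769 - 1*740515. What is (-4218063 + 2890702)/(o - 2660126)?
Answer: 1327361/3887410 ≈ 0.34145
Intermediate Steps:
o = -1227284 (o = -486769 - 740515 = -1227284)
(-4218063 + 2890702)/(o - 2660126) = (-4218063 + 2890702)/(-1227284 - 2660126) = -1327361/(-3887410) = -1327361*(-1/3887410) = 1327361/3887410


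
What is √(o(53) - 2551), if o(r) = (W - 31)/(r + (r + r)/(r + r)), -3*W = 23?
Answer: I*√206689/9 ≈ 50.515*I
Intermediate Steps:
W = -23/3 (W = -⅓*23 = -23/3 ≈ -7.6667)
o(r) = -116/(3*(1 + r)) (o(r) = (-23/3 - 31)/(r + (r + r)/(r + r)) = -116/(3*(r + (2*r)/((2*r)))) = -116/(3*(r + (2*r)*(1/(2*r)))) = -116/(3*(r + 1)) = -116/(3*(1 + r)))
√(o(53) - 2551) = √(-116/(3 + 3*53) - 2551) = √(-116/(3 + 159) - 2551) = √(-116/162 - 2551) = √(-116*1/162 - 2551) = √(-58/81 - 2551) = √(-206689/81) = I*√206689/9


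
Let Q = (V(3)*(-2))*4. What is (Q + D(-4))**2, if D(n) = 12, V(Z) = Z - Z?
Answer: 144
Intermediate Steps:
V(Z) = 0
Q = 0 (Q = (0*(-2))*4 = 0*4 = 0)
(Q + D(-4))**2 = (0 + 12)**2 = 12**2 = 144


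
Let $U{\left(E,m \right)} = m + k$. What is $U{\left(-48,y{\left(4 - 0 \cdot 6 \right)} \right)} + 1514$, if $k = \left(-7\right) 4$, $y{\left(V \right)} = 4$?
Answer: $1490$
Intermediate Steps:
$k = -28$
$U{\left(E,m \right)} = -28 + m$ ($U{\left(E,m \right)} = m - 28 = -28 + m$)
$U{\left(-48,y{\left(4 - 0 \cdot 6 \right)} \right)} + 1514 = \left(-28 + 4\right) + 1514 = -24 + 1514 = 1490$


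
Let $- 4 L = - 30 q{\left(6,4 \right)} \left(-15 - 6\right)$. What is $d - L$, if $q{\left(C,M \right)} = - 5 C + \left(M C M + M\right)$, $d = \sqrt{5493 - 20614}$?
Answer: $11025 + i \sqrt{15121} \approx 11025.0 + 122.97 i$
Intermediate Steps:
$d = i \sqrt{15121}$ ($d = \sqrt{-15121} = i \sqrt{15121} \approx 122.97 i$)
$q{\left(C,M \right)} = M - 5 C + C M^{2}$ ($q{\left(C,M \right)} = - 5 C + \left(C M M + M\right) = - 5 C + \left(C M^{2} + M\right) = - 5 C + \left(M + C M^{2}\right) = M - 5 C + C M^{2}$)
$L = -11025$ ($L = - \frac{- 30 \left(4 - 30 + 6 \cdot 4^{2}\right) \left(-15 - 6\right)}{4} = - \frac{- 30 \left(4 - 30 + 6 \cdot 16\right) \left(-15 - 6\right)}{4} = - \frac{- 30 \left(4 - 30 + 96\right) \left(-21\right)}{4} = - \frac{\left(-30\right) 70 \left(-21\right)}{4} = - \frac{\left(-2100\right) \left(-21\right)}{4} = \left(- \frac{1}{4}\right) 44100 = -11025$)
$d - L = i \sqrt{15121} - -11025 = i \sqrt{15121} + 11025 = 11025 + i \sqrt{15121}$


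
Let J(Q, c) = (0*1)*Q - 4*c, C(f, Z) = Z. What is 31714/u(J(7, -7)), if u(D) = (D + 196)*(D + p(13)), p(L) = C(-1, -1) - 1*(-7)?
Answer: 15857/3808 ≈ 4.1641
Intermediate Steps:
p(L) = 6 (p(L) = -1 - 1*(-7) = -1 + 7 = 6)
J(Q, c) = -4*c (J(Q, c) = 0*Q - 4*c = 0 - 4*c = -4*c)
u(D) = (6 + D)*(196 + D) (u(D) = (D + 196)*(D + 6) = (196 + D)*(6 + D) = (6 + D)*(196 + D))
31714/u(J(7, -7)) = 31714/(1176 + (-4*(-7))² + 202*(-4*(-7))) = 31714/(1176 + 28² + 202*28) = 31714/(1176 + 784 + 5656) = 31714/7616 = 31714*(1/7616) = 15857/3808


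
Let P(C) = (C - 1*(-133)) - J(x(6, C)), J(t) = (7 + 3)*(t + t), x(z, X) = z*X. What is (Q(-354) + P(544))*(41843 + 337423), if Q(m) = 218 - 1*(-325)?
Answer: -24295779960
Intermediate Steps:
x(z, X) = X*z
J(t) = 20*t (J(t) = 10*(2*t) = 20*t)
Q(m) = 543 (Q(m) = 218 + 325 = 543)
P(C) = 133 - 119*C (P(C) = (C - 1*(-133)) - 20*C*6 = (C + 133) - 20*6*C = (133 + C) - 120*C = 133 - 119*C)
(Q(-354) + P(544))*(41843 + 337423) = (543 + (133 - 119*544))*(41843 + 337423) = (543 + (133 - 64736))*379266 = (543 - 64603)*379266 = -64060*379266 = -24295779960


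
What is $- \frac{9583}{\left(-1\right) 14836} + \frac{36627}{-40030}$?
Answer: $- \frac{79895341}{296942540} \approx -0.26906$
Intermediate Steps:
$- \frac{9583}{\left(-1\right) 14836} + \frac{36627}{-40030} = - \frac{9583}{-14836} + 36627 \left(- \frac{1}{40030}\right) = \left(-9583\right) \left(- \frac{1}{14836}\right) - \frac{36627}{40030} = \frac{9583}{14836} - \frac{36627}{40030} = - \frac{79895341}{296942540}$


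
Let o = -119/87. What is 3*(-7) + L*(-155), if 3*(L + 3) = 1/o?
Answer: 57331/119 ≈ 481.77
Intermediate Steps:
o = -119/87 (o = -119*1/87 = -119/87 ≈ -1.3678)
L = -386/119 (L = -3 + 1/(3*(-119/87)) = -3 + (⅓)*(-87/119) = -3 - 29/119 = -386/119 ≈ -3.2437)
3*(-7) + L*(-155) = 3*(-7) - 386/119*(-155) = -21 + 59830/119 = 57331/119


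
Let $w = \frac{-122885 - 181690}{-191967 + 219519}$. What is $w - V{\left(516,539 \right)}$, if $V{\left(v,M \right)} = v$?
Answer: $- \frac{4840469}{9184} \approx -527.05$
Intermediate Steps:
$w = - \frac{101525}{9184}$ ($w = - \frac{304575}{27552} = \left(-304575\right) \frac{1}{27552} = - \frac{101525}{9184} \approx -11.055$)
$w - V{\left(516,539 \right)} = - \frac{101525}{9184} - 516 = - \frac{4840469}{9184}$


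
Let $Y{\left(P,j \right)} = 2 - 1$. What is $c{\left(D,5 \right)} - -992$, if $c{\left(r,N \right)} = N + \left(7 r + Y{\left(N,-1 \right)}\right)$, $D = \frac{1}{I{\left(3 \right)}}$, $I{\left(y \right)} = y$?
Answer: $\frac{3001}{3} \approx 1000.3$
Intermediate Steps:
$Y{\left(P,j \right)} = 1$ ($Y{\left(P,j \right)} = 2 - 1 = 1$)
$D = \frac{1}{3} \approx 0.33333$
$c{\left(r,N \right)} = 1 + N + 7 r$ ($c{\left(r,N \right)} = N + \left(7 r + 1\right) = N + \left(1 + 7 r\right) = 1 + N + 7 r$)
$c{\left(D,5 \right)} - -992 = \left(1 + 5 + 7 \cdot \frac{1}{3}\right) - -992 = \left(1 + 5 + \frac{7}{3}\right) + 992 = \frac{25}{3} + 992 = \frac{3001}{3}$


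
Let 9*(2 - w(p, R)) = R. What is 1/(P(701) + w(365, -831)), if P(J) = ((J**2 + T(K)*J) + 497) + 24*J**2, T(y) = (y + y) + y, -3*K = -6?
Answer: 3/36869467 ≈ 8.1368e-8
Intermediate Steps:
K = 2 (K = -1/3*(-6) = 2)
w(p, R) = 2 - R/9
T(y) = 3*y (T(y) = 2*y + y = 3*y)
P(J) = 497 + 6*J + 25*J**2 (P(J) = ((J**2 + (3*2)*J) + 497) + 24*J**2 = ((J**2 + 6*J) + 497) + 24*J**2 = (497 + J**2 + 6*J) + 24*J**2 = 497 + 6*J + 25*J**2)
1/(P(701) + w(365, -831)) = 1/((497 + 6*701 + 25*701**2) + (2 - 1/9*(-831))) = 1/((497 + 4206 + 25*491401) + (2 + 277/3)) = 1/((497 + 4206 + 12285025) + 283/3) = 1/(12289728 + 283/3) = 1/(36869467/3) = 3/36869467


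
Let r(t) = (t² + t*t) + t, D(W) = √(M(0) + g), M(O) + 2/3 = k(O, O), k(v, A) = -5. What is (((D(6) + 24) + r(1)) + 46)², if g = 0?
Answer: (219 + I*√51)²/9 ≈ 5323.3 + 347.55*I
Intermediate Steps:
M(O) = -17/3 (M(O) = -⅔ - 5 = -17/3)
D(W) = I*√51/3 (D(W) = √(-17/3 + 0) = √(-17/3) = I*√51/3)
r(t) = t + 2*t² (r(t) = (t² + t²) + t = 2*t² + t = t + 2*t²)
(((D(6) + 24) + r(1)) + 46)² = (((I*√51/3 + 24) + 1*(1 + 2*1)) + 46)² = (((24 + I*√51/3) + 1*(1 + 2)) + 46)² = (((24 + I*√51/3) + 1*3) + 46)² = (((24 + I*√51/3) + 3) + 46)² = ((27 + I*√51/3) + 46)² = (73 + I*√51/3)²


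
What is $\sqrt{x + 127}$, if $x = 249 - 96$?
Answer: $2 \sqrt{70} \approx 16.733$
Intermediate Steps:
$x = 153$ ($x = 249 - 96 = 153$)
$\sqrt{x + 127} = \sqrt{153 + 127} = \sqrt{280} = 2 \sqrt{70}$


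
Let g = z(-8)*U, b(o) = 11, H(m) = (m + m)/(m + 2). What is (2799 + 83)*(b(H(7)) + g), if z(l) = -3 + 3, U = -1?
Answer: 31702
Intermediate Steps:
z(l) = 0
H(m) = 2*m/(2 + m) (H(m) = (2*m)/(2 + m) = 2*m/(2 + m))
g = 0 (g = 0*(-1) = 0)
(2799 + 83)*(b(H(7)) + g) = (2799 + 83)*(11 + 0) = 2882*11 = 31702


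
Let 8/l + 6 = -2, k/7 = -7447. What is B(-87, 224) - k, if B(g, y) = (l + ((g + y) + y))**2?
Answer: 181729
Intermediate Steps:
k = -52129 (k = 7*(-7447) = -52129)
l = -1 (l = 8/(-6 - 2) = 8/(-8) = 8*(-1/8) = -1)
B(g, y) = (-1 + g + 2*y)**2 (B(g, y) = (-1 + ((g + y) + y))**2 = (-1 + (g + 2*y))**2 = (-1 + g + 2*y)**2)
B(-87, 224) - k = (-1 - 87 + 2*224)**2 - 1*(-52129) = (-1 - 87 + 448)**2 + 52129 = 360**2 + 52129 = 129600 + 52129 = 181729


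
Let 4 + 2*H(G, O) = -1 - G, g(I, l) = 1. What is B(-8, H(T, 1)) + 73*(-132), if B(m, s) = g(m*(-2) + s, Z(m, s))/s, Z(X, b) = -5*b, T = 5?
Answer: -48181/5 ≈ -9636.2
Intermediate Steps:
H(G, O) = -5/2 - G/2 (H(G, O) = -2 + (-1 - G)/2 = -2 + (-½ - G/2) = -5/2 - G/2)
B(m, s) = 1/s
B(-8, H(T, 1)) + 73*(-132) = 1/(-5/2 - ½*5) + 73*(-132) = 1/(-5/2 - 5/2) - 9636 = 1/(-5) - 9636 = -⅕ - 9636 = -48181/5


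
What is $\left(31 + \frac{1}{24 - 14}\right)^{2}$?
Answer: $\frac{96721}{100} \approx 967.21$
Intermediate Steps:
$\left(31 + \frac{1}{24 - 14}\right)^{2} = \left(31 + \frac{1}{10}\right)^{2} = \left(\frac{311}{10}\right)^{2} = \frac{96721}{100}$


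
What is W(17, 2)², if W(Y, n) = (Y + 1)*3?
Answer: 2916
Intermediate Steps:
W(Y, n) = 3 + 3*Y (W(Y, n) = (1 + Y)*3 = 3 + 3*Y)
W(17, 2)² = (3 + 3*17)² = (3 + 51)² = 54² = 2916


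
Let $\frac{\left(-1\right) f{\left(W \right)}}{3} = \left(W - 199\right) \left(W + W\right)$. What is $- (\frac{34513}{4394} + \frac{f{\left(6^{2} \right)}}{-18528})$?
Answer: $- \frac{10099019}{1696084} \approx -5.9543$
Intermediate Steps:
$f{\left(W \right)} = - 6 W \left(-199 + W\right)$ ($f{\left(W \right)} = - 3 \left(W - 199\right) \left(W + W\right) = - 3 \left(-199 + W\right) 2 W = - 3 \cdot 2 W \left(-199 + W\right) = - 6 W \left(-199 + W\right)$)
$- (\frac{34513}{4394} + \frac{f{\left(6^{2} \right)}}{-18528}) = - (\frac{34513}{4394} + \frac{6 \cdot 6^{2} \left(199 - 6^{2}\right)}{-18528}) = - (34513 \cdot \frac{1}{4394} + 6 \cdot 36 \left(199 - 36\right) \left(- \frac{1}{18528}\right)) = - (\frac{34513}{4394} + 6 \cdot 36 \left(199 - 36\right) \left(- \frac{1}{18528}\right)) = - (\frac{34513}{4394} + 6 \cdot 36 \cdot 163 \left(- \frac{1}{18528}\right)) = - (\frac{34513}{4394} + 35208 \left(- \frac{1}{18528}\right)) = - (\frac{34513}{4394} - \frac{1467}{772}) = \left(-1\right) \frac{10099019}{1696084} = - \frac{10099019}{1696084}$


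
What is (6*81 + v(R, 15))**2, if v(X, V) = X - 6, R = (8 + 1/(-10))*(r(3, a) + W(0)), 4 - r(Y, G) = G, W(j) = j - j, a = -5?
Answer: 30371121/100 ≈ 3.0371e+5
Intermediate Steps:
W(j) = 0
r(Y, G) = 4 - G
R = 711/10 (R = (8 + 1/(-10))*((4 - 1*(-5)) + 0) = (8 - 1/10)*((4 + 5) + 0) = 79*(9 + 0)/10 = (79/10)*9 = 711/10 ≈ 71.100)
v(X, V) = -6 + X
(6*81 + v(R, 15))**2 = (6*81 + (-6 + 711/10))**2 = (486 + 651/10)**2 = (5511/10)**2 = 30371121/100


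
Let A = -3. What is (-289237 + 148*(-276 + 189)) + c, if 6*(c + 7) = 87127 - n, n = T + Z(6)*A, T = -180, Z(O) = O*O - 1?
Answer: -862654/3 ≈ -2.8755e+5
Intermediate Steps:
Z(O) = -1 + O² (Z(O) = O² - 1 = -1 + O²)
n = -285 (n = -180 + (-1 + 6²)*(-3) = -180 + (-1 + 36)*(-3) = -180 + 35*(-3) = -180 - 105 = -285)
c = 43685/3 (c = -7 + (87127 - 1*(-285))/6 = -7 + (87127 + 285)/6 = -7 + (⅙)*87412 = -7 + 43706/3 = 43685/3 ≈ 14562.)
(-289237 + 148*(-276 + 189)) + c = (-289237 + 148*(-276 + 189)) + 43685/3 = (-289237 + 148*(-87)) + 43685/3 = (-289237 - 12876) + 43685/3 = -302113 + 43685/3 = -862654/3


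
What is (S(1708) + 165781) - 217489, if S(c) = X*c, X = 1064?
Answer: 1765604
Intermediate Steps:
S(c) = 1064*c
(S(1708) + 165781) - 217489 = (1064*1708 + 165781) - 217489 = (1817312 + 165781) - 217489 = 1983093 - 217489 = 1765604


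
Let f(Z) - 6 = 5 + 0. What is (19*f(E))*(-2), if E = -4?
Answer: -418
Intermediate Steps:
f(Z) = 11 (f(Z) = 6 + (5 + 0) = 6 + 5 = 11)
(19*f(E))*(-2) = (19*11)*(-2) = 209*(-2) = -418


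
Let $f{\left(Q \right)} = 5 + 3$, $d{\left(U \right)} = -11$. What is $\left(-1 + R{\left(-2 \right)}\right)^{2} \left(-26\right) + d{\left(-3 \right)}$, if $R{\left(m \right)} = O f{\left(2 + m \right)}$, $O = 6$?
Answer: $-57445$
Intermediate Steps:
$f{\left(Q \right)} = 8$
$R{\left(m \right)} = 48$ ($R{\left(m \right)} = 6 \cdot 8 = 48$)
$\left(-1 + R{\left(-2 \right)}\right)^{2} \left(-26\right) + d{\left(-3 \right)} = \left(-1 + 48\right)^{2} \left(-26\right) - 11 = 47^{2} \left(-26\right) - 11 = 2209 \left(-26\right) - 11 = -57434 - 11 = -57445$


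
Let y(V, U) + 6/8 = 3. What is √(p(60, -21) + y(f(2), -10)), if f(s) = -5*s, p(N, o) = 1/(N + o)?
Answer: √13845/78 ≈ 1.5085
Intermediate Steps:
y(V, U) = 9/4 (y(V, U) = -¾ + 3 = 9/4)
√(p(60, -21) + y(f(2), -10)) = √(1/(60 - 21) + 9/4) = √(1/39 + 9/4) = √(355/156) = √13845/78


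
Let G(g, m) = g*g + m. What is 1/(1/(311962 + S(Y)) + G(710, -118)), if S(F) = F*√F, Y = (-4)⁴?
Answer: 316058/159287542957 ≈ 1.9842e-6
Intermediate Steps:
Y = 256
S(F) = F^(3/2)
G(g, m) = m + g² (G(g, m) = g² + m = m + g²)
1/(1/(311962 + S(Y)) + G(710, -118)) = 1/(1/(311962 + 256^(3/2)) + (-118 + 710²)) = 1/(1/(311962 + 4096) + (-118 + 504100)) = 1/(1/316058 + 503982) = 1/(159287542957/316058) = 316058/159287542957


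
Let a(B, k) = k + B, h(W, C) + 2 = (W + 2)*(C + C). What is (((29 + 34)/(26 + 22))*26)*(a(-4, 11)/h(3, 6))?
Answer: 1911/464 ≈ 4.1185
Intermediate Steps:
h(W, C) = -2 + 2*C*(2 + W) (h(W, C) = -2 + (W + 2)*(C + C) = -2 + (2 + W)*(2*C) = -2 + 2*C*(2 + W))
a(B, k) = B + k
(((29 + 34)/(26 + 22))*26)*(a(-4, 11)/h(3, 6)) = (((29 + 34)/(26 + 22))*26)*((-4 + 11)/(-2 + 4*6 + 2*6*3)) = ((63/48)*26)*(7/(-2 + 24 + 36)) = ((63*(1/48))*26)*(7/58) = ((21/16)*26)*(7*(1/58)) = (273/8)*(7/58) = 1911/464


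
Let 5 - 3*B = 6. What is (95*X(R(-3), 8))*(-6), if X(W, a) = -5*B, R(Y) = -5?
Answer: -950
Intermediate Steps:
B = -⅓ (B = 5/3 - ⅓*6 = 5/3 - 2 = -⅓ ≈ -0.33333)
X(W, a) = 5/3 (X(W, a) = -5*(-⅓) = 5/3)
(95*X(R(-3), 8))*(-6) = (95*(5/3))*(-6) = (475/3)*(-6) = -950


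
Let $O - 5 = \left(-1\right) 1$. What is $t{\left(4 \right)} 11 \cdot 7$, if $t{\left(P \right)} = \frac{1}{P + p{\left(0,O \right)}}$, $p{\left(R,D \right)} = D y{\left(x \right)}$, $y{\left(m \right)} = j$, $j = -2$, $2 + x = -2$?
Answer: $- \frac{77}{4} \approx -19.25$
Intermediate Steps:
$x = -4$ ($x = -2 - 2 = -4$)
$y{\left(m \right)} = -2$
$O = 4$ ($O = 5 - 1 = 4$)
$p{\left(R,D \right)} = - 2 D$ ($p{\left(R,D \right)} = D \left(-2\right) = - 2 D$)
$t{\left(P \right)} = \frac{1}{-8 + P}$ ($t{\left(P \right)} = \frac{1}{P - 8} = \frac{1}{-8 + P}$)
$t{\left(4 \right)} 11 \cdot 7 = \frac{1}{-8 + 4} \cdot 11 \cdot 7 = \frac{1}{-4} \cdot 11 \cdot 7 = \left(- \frac{1}{4}\right) 11 \cdot 7 = \left(- \frac{11}{4}\right) 7 = - \frac{77}{4}$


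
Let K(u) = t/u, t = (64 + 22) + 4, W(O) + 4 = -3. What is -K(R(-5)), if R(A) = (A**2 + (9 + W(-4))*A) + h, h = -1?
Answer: -45/7 ≈ -6.4286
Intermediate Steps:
W(O) = -7 (W(O) = -4 - 3 = -7)
R(A) = -1 + A**2 + 2*A (R(A) = (A**2 + (9 - 7)*A) - 1 = (A**2 + 2*A) - 1 = -1 + A**2 + 2*A)
t = 90 (t = 86 + 4 = 90)
K(u) = 90/u
-K(R(-5)) = -90/(-1 + (-5)**2 + 2*(-5)) = -90/(-1 + 25 - 10) = -90/14 = -1*45/7 = -45/7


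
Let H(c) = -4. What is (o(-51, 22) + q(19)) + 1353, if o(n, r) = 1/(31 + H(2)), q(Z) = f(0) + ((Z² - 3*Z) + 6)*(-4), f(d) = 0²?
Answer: 3052/27 ≈ 113.04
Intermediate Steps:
f(d) = 0
q(Z) = -24 - 4*Z² + 12*Z (q(Z) = 0 + ((Z² - 3*Z) + 6)*(-4) = 0 + (6 + Z² - 3*Z)*(-4) = 0 + (-24 - 4*Z² + 12*Z) = -24 - 4*Z² + 12*Z)
o(n, r) = 1/27 (o(n, r) = 1/(31 - 4) = 1/27)
(o(-51, 22) + q(19)) + 1353 = (1/27 + (-24 - 4*19² + 12*19)) + 1353 = (1/27 + (-24 - 4*361 + 228)) + 1353 = (1/27 + (-24 - 1444 + 228)) + 1353 = (1/27 - 1240) + 1353 = -33479/27 + 1353 = 3052/27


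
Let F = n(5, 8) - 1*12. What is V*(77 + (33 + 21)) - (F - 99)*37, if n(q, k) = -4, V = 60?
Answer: 12115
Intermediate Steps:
F = -16 (F = -4 - 1*12 = -4 - 12 = -16)
V*(77 + (33 + 21)) - (F - 99)*37 = 60*(77 + (33 + 21)) - (-16 - 99)*37 = 60*(77 + 54) - (-115)*37 = 60*131 - 1*(-4255) = 7860 + 4255 = 12115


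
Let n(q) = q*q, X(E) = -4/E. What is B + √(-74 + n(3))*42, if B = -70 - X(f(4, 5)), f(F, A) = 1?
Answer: -66 + 42*I*√65 ≈ -66.0 + 338.61*I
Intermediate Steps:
B = -66 (B = -70 - (-4)/1 = -70 - (-4) = -70 - 1*(-4) = -70 + 4 = -66)
n(q) = q²
B + √(-74 + n(3))*42 = -66 + √(-74 + 3²)*42 = -66 + √(-74 + 9)*42 = -66 + √(-65)*42 = -66 + (I*√65)*42 = -66 + 42*I*√65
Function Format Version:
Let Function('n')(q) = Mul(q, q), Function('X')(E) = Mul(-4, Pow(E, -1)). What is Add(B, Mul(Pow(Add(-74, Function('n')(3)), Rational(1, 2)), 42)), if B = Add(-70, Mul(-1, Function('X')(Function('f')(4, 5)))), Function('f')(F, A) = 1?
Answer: Add(-66, Mul(42, I, Pow(65, Rational(1, 2)))) ≈ Add(-66.000, Mul(338.61, I))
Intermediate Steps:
B = -66 (B = Add(-70, Mul(-1, Mul(-4, Pow(1, -1)))) = Add(-70, Mul(-1, Mul(-4, 1))) = Add(-70, Mul(-1, -4)) = Add(-70, 4) = -66)
Function('n')(q) = Pow(q, 2)
Add(B, Mul(Pow(Add(-74, Function('n')(3)), Rational(1, 2)), 42)) = Add(-66, Mul(Pow(Add(-74, Pow(3, 2)), Rational(1, 2)), 42)) = Add(-66, Mul(Pow(Add(-74, 9), Rational(1, 2)), 42)) = Add(-66, Mul(Pow(-65, Rational(1, 2)), 42)) = Add(-66, Mul(Mul(I, Pow(65, Rational(1, 2))), 42)) = Add(-66, Mul(42, I, Pow(65, Rational(1, 2))))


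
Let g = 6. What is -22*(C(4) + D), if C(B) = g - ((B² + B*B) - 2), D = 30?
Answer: -132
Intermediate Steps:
C(B) = 8 - 2*B² (C(B) = 6 - ((B² + B*B) - 2) = 6 - ((B² + B²) - 2) = 6 - (2*B² - 2) = 6 - (-2 + 2*B²) = 6 + (2 - 2*B²) = 8 - 2*B²)
-22*(C(4) + D) = -22*((8 - 2*4²) + 30) = -22*((8 - 2*16) + 30) = -22*((8 - 32) + 30) = -22*(-24 + 30) = -22*6 = -132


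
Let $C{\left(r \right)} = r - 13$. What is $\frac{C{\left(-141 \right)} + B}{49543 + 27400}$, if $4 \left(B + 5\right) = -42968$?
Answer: $- \frac{10901}{76943} \approx -0.14168$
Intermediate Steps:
$B = -10747$ ($B = -5 + \frac{1}{4} \left(-42968\right) = -5 - 10742 = -10747$)
$C{\left(r \right)} = -13 + r$
$\frac{C{\left(-141 \right)} + B}{49543 + 27400} = \frac{\left(-13 - 141\right) - 10747}{49543 + 27400} = \frac{-154 - 10747}{76943} = \left(-10901\right) \frac{1}{76943} = - \frac{10901}{76943}$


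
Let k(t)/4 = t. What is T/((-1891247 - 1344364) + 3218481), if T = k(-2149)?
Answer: 4298/8565 ≈ 0.50181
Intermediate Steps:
k(t) = 4*t
T = -8596 (T = 4*(-2149) = -8596)
T/((-1891247 - 1344364) + 3218481) = -8596/((-1891247 - 1344364) + 3218481) = -8596/(-3235611 + 3218481) = -8596/(-17130) = -8596*(-1/17130) = 4298/8565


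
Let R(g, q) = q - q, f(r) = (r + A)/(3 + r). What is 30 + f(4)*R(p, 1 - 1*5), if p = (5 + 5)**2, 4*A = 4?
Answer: 30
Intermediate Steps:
A = 1 (A = (1/4)*4 = 1)
f(r) = (1 + r)/(3 + r) (f(r) = (r + 1)/(3 + r) = (1 + r)/(3 + r))
p = 100 (p = 10**2 = 100)
R(g, q) = 0
30 + f(4)*R(p, 1 - 1*5) = 30 + ((1 + 4)/(3 + 4))*0 = 30 + (5/7)*0 = 30 + 0 = 30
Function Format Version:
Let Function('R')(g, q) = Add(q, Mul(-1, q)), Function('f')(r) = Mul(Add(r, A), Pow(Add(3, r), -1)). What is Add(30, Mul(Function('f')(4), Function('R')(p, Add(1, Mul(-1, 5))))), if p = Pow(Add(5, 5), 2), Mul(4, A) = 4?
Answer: 30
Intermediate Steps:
A = 1 (A = Mul(Rational(1, 4), 4) = 1)
Function('f')(r) = Mul(Pow(Add(3, r), -1), Add(1, r)) (Function('f')(r) = Mul(Add(r, 1), Pow(Add(3, r), -1)) = Mul(Add(1, r), Pow(Add(3, r), -1)) = Mul(Pow(Add(3, r), -1), Add(1, r)))
p = 100 (p = Pow(10, 2) = 100)
Function('R')(g, q) = 0
Add(30, Mul(Function('f')(4), Function('R')(p, Add(1, Mul(-1, 5))))) = Add(30, Mul(Mul(Pow(Add(3, 4), -1), Add(1, 4)), 0)) = Add(30, Mul(Mul(Pow(7, -1), 5), 0)) = Add(30, Mul(Mul(Rational(1, 7), 5), 0)) = Add(30, Mul(Rational(5, 7), 0)) = Add(30, 0) = 30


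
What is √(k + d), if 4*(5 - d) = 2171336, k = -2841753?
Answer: I*√3384582 ≈ 1839.7*I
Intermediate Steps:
d = -542829 (d = 5 - ¼*2171336 = 5 - 542834 = -542829)
√(k + d) = √(-2841753 - 542829) = √(-3384582) = I*√3384582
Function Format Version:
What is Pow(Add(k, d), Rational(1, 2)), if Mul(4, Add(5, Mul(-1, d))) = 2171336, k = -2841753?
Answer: Mul(I, Pow(3384582, Rational(1, 2))) ≈ Mul(1839.7, I)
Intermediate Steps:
d = -542829 (d = Add(5, Mul(Rational(-1, 4), 2171336)) = Add(5, -542834) = -542829)
Pow(Add(k, d), Rational(1, 2)) = Pow(Add(-2841753, -542829), Rational(1, 2)) = Pow(-3384582, Rational(1, 2)) = Mul(I, Pow(3384582, Rational(1, 2)))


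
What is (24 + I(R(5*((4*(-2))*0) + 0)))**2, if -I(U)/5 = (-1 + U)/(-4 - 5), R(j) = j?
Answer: 44521/81 ≈ 549.64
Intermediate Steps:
I(U) = -5/9 + 5*U/9 (I(U) = -5*(-1 + U)/(-4 - 5) = -5*(-1 + U)/(-9) = -5*(-1 + U)*(-1)/9 = -5*(1/9 - U/9) = -5/9 + 5*U/9)
(24 + I(R(5*((4*(-2))*0) + 0)))**2 = (24 + (-5/9 + 5*(5*((4*(-2))*0) + 0)/9))**2 = (24 + (-5/9 + 5*(5*(-8*0) + 0)/9))**2 = (24 + (-5/9 + 5*(5*0 + 0)/9))**2 = (24 + (-5/9 + 5*(0 + 0)/9))**2 = (24 + (-5/9 + (5/9)*0))**2 = (24 + (-5/9 + 0))**2 = (24 - 5/9)**2 = (211/9)**2 = 44521/81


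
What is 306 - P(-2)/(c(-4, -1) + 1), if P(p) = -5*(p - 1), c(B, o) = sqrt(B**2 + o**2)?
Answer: 4911/16 - 15*sqrt(17)/16 ≈ 303.07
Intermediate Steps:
P(p) = 5 - 5*p (P(p) = -5*(-1 + p) = 5 - 5*p)
306 - P(-2)/(c(-4, -1) + 1) = 306 - (5 - 5*(-2))/(sqrt((-4)**2 + (-1)**2) + 1) = 306 - (5 + 10)/(sqrt(16 + 1) + 1) = 306 - 15/(sqrt(17) + 1) = 306 - 15/(1 + sqrt(17))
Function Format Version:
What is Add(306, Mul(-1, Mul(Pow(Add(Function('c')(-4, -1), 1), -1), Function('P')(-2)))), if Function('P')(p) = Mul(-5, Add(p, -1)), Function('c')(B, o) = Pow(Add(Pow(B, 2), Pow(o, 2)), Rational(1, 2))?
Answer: Add(Rational(4911, 16), Mul(Rational(-15, 16), Pow(17, Rational(1, 2)))) ≈ 303.07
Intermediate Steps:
Function('P')(p) = Add(5, Mul(-5, p)) (Function('P')(p) = Mul(-5, Add(-1, p)) = Add(5, Mul(-5, p)))
Add(306, Mul(-1, Mul(Pow(Add(Function('c')(-4, -1), 1), -1), Function('P')(-2)))) = Add(306, Mul(-1, Mul(Pow(Add(Pow(Add(Pow(-4, 2), Pow(-1, 2)), Rational(1, 2)), 1), -1), Add(5, Mul(-5, -2))))) = Add(306, Mul(-1, Mul(Pow(Add(Pow(Add(16, 1), Rational(1, 2)), 1), -1), Add(5, 10)))) = Add(306, Mul(-1, Mul(Pow(Add(Pow(17, Rational(1, 2)), 1), -1), 15))) = Add(306, Mul(-1, Mul(Pow(Add(1, Pow(17, Rational(1, 2))), -1), 15))) = Add(306, Mul(-1, Mul(15, Pow(Add(1, Pow(17, Rational(1, 2))), -1)))) = Add(306, Mul(-15, Pow(Add(1, Pow(17, Rational(1, 2))), -1)))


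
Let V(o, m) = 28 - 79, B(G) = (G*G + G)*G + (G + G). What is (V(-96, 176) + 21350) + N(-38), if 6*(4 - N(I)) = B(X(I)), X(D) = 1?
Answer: 63907/3 ≈ 21302.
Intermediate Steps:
B(G) = 2*G + G*(G + G²) (B(G) = (G² + G)*G + 2*G = (G + G²)*G + 2*G = G*(G + G²) + 2*G = 2*G + G*(G + G²))
N(I) = 10/3 (N(I) = 4 - (2 + 1 + 1²)/6 = 4 - (2 + 1 + 1)/6 = 4 - 4/6 = 4 - ⅙*4 = 4 - ⅔ = 10/3)
V(o, m) = -51
(V(-96, 176) + 21350) + N(-38) = (-51 + 21350) + 10/3 = 21299 + 10/3 = 63907/3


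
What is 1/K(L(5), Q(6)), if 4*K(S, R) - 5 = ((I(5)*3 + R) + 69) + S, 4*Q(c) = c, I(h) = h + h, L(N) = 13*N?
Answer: 8/341 ≈ 0.023460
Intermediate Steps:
I(h) = 2*h
Q(c) = c/4
K(S, R) = 26 + R/4 + S/4 (K(S, R) = 5/4 + ((((2*5)*3 + R) + 69) + S)/4 = 5/4 + (((10*3 + R) + 69) + S)/4 = 5/4 + (((30 + R) + 69) + S)/4 = 5/4 + ((99 + R) + S)/4 = 5/4 + (99 + R + S)/4 = 5/4 + (99/4 + R/4 + S/4) = 26 + R/4 + S/4)
1/K(L(5), Q(6)) = 1/(26 + ((¼)*6)/4 + (13*5)/4) = 1/(26 + (¼)*(3/2) + (¼)*65) = 1/(26 + 3/8 + 65/4) = 1/(341/8) = 8/341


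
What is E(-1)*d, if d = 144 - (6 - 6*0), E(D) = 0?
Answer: 0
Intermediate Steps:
d = 138 (d = 144 - (6 + 0) = 144 - 1*6 = 144 - 6 = 138)
E(-1)*d = 0*138 = 0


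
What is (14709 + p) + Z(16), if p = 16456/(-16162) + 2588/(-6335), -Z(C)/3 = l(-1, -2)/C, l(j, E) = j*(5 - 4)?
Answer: 12046982134717/819090160 ≈ 14708.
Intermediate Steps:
l(j, E) = j (l(j, E) = j*1 = j)
Z(C) = 3/C (Z(C) = -(-3)/C = 3/C)
p = -73038008/51193135 (p = 16456*(-1/16162) + 2588*(-1/6335) = -8228/8081 - 2588/6335 = -73038008/51193135 ≈ -1.4267)
(14709 + p) + Z(16) = (14709 - 73038008/51193135) + 3/16 = 752926784707/51193135 + 3*(1/16) = 752926784707/51193135 + 3/16 = 12046982134717/819090160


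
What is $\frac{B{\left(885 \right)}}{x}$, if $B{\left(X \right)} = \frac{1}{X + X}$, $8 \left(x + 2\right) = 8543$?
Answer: $\frac{4}{7546395} \approx 5.3005 \cdot 10^{-7}$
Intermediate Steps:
$x = \frac{8527}{8}$ ($x = -2 + \frac{1}{8} \cdot 8543 = -2 + \frac{8543}{8} = \frac{8527}{8} \approx 1065.9$)
$B{\left(X \right)} = \frac{1}{2 X}$
$\frac{B{\left(885 \right)}}{x} = \frac{\frac{1}{2} \cdot \frac{1}{885}}{\frac{8527}{8}} = \frac{1}{2} \cdot \frac{1}{885} \cdot \frac{8}{8527} = \frac{1}{1770} \cdot \frac{8}{8527} = \frac{4}{7546395}$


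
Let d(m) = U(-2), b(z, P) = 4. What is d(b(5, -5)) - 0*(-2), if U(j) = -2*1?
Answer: -2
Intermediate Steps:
U(j) = -2
d(m) = -2
d(b(5, -5)) - 0*(-2) = -2 - 0*(-2) = -2 - 1*0 = -2 + 0 = -2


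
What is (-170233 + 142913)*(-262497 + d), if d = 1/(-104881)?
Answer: 752145495480560/104881 ≈ 7.1714e+9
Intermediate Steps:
d = -1/104881 ≈ -9.5346e-6
(-170233 + 142913)*(-262497 + d) = (-170233 + 142913)*(-262497 - 1/104881) = -27320*(-27530947858/104881) = 752145495480560/104881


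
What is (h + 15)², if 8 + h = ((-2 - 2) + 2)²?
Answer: 121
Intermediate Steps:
h = -4 (h = -8 + ((-2 - 2) + 2)² = -8 + (-4 + 2)² = -8 + (-2)² = -8 + 4 = -4)
(h + 15)² = (-4 + 15)² = 11² = 121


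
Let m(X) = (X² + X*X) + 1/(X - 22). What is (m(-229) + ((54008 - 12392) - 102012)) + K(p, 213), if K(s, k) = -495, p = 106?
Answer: 11041740/251 ≈ 43991.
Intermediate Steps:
m(X) = 1/(-22 + X) + 2*X² (m(X) = (X² + X²) + 1/(-22 + X) = 2*X² + 1/(-22 + X) = 1/(-22 + X) + 2*X²)
(m(-229) + ((54008 - 12392) - 102012)) + K(p, 213) = ((1 - 44*(-229)² + 2*(-229)³)/(-22 - 229) + ((54008 - 12392) - 102012)) - 495 = ((1 - 44*52441 + 2*(-12008989))/(-251) + (41616 - 102012)) - 495 = (-(1 - 2307404 - 24017978)/251 - 60396) - 495 = (-1/251*(-26325381) - 60396) - 495 = (26325381/251 - 60396) - 495 = 11165985/251 - 495 = 11041740/251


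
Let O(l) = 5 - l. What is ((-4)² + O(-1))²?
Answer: 484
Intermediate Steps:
((-4)² + O(-1))² = ((-4)² + (5 - 1*(-1)))² = (16 + (5 + 1))² = (16 + 6)² = 22² = 484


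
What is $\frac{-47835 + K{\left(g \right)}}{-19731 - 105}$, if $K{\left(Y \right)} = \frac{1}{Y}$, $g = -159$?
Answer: $\frac{3802883}{1576962} \approx 2.4115$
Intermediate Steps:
$\frac{-47835 + K{\left(g \right)}}{-19731 - 105} = \frac{-47835 + \frac{1}{-159}}{-19731 - 105} = \frac{-47835 - \frac{1}{159}}{-19836} = \left(- \frac{7605766}{159}\right) \left(- \frac{1}{19836}\right) = \frac{3802883}{1576962}$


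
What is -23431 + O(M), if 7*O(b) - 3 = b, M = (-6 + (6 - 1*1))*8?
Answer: -164022/7 ≈ -23432.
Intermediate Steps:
M = -8 (M = (-6 + (6 - 1))*8 = (-6 + 5)*8 = -1*8 = -8)
O(b) = 3/7 + b/7
-23431 + O(M) = -23431 + (3/7 + (1/7)*(-8)) = -23431 + (3/7 - 8/7) = -23431 - 5/7 = -164022/7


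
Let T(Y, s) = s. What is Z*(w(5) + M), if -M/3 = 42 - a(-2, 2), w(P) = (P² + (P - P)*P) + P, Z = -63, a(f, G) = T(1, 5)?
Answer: 5103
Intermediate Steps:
a(f, G) = 5
w(P) = P + P² (w(P) = (P² + 0*P) + P = (P² + 0) + P = P² + P = P + P²)
M = -111 (M = -3*(42 - 1*5) = -3*(42 - 5) = -3*37 = -111)
Z*(w(5) + M) = -63*(5*(1 + 5) - 111) = -63*(5*6 - 111) = -63*(30 - 111) = -63*(-81) = 5103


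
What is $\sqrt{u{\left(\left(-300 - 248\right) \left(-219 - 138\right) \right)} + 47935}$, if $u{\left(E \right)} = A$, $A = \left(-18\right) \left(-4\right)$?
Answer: $\sqrt{48007} \approx 219.1$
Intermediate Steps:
$A = 72$
$u{\left(E \right)} = 72$
$\sqrt{u{\left(\left(-300 - 248\right) \left(-219 - 138\right) \right)} + 47935} = \sqrt{72 + 47935} = \sqrt{48007}$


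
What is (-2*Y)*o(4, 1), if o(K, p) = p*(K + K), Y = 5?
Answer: -80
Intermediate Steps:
o(K, p) = 2*K*p (o(K, p) = p*(2*K) = 2*K*p)
(-2*Y)*o(4, 1) = (-2*5)*(2*4*1) = -10*8 = -80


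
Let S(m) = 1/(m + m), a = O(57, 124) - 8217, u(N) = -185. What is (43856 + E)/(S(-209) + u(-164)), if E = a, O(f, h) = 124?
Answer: -4982978/25777 ≈ -193.31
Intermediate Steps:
a = -8093 (a = 124 - 8217 = -8093)
S(m) = 1/(2*m)
E = -8093
(43856 + E)/(S(-209) + u(-164)) = (43856 - 8093)/((½)/(-209) - 185) = 35763/((½)*(-1/209) - 185) = 35763/(-1/418 - 185) = 35763/(-77331/418) = 35763*(-418/77331) = -4982978/25777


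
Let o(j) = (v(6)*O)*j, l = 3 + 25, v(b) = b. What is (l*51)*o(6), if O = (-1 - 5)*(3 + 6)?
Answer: -2776032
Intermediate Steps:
O = -54 (O = -6*9 = -54)
l = 28
o(j) = -324*j (o(j) = (6*(-54))*j = -324*j)
(l*51)*o(6) = (28*51)*(-324*6) = 1428*(-1944) = -2776032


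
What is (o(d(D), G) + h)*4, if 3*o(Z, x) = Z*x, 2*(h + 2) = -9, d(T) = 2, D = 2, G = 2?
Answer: -62/3 ≈ -20.667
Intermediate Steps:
h = -13/2 (h = -2 + (½)*(-9) = -2 - 9/2 = -13/2 ≈ -6.5000)
o(Z, x) = Z*x/3 (o(Z, x) = (Z*x)/3 = Z*x/3)
(o(d(D), G) + h)*4 = ((⅓)*2*2 - 13/2)*4 = (4/3 - 13/2)*4 = -31/6*4 = -62/3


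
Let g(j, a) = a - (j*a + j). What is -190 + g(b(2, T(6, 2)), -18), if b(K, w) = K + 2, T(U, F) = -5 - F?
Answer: -140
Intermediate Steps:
b(K, w) = 2 + K
g(j, a) = a - j - a*j (g(j, a) = a - (a*j + j) = a - (j + a*j) = a + (-j - a*j) = a - j - a*j)
-190 + g(b(2, T(6, 2)), -18) = -190 + (-18 - (2 + 2) - 1*(-18)*(2 + 2)) = -190 + (-18 - 1*4 - 1*(-18)*4) = -190 + (-18 - 4 + 72) = -190 + 50 = -140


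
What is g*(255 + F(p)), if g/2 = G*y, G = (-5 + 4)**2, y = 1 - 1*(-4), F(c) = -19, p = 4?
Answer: 2360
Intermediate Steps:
y = 5 (y = 1 + 4 = 5)
G = 1 (G = (-1)**2 = 1)
g = 10 (g = 2*(1*5) = 2*5 = 10)
g*(255 + F(p)) = 10*(255 - 19) = 10*236 = 2360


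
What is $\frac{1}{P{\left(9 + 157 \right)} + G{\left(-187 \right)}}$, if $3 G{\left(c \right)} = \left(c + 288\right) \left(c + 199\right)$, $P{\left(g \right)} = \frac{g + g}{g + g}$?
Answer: $\frac{1}{405} \approx 0.0024691$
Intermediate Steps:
$P{\left(g \right)} = 1$ ($P{\left(g \right)} = \frac{2 g}{2 g} = 2 g \frac{1}{2 g} = 1$)
$G{\left(c \right)} = \frac{\left(199 + c\right) \left(288 + c\right)}{3}$ ($G{\left(c \right)} = \frac{\left(c + 288\right) \left(c + 199\right)}{3} = \frac{\left(288 + c\right) \left(199 + c\right)}{3} = \frac{\left(199 + c\right) \left(288 + c\right)}{3}$)
$\frac{1}{P{\left(9 + 157 \right)} + G{\left(-187 \right)}} = \frac{1}{1 + \left(19104 + \frac{\left(-187\right)^{2}}{3} + \frac{487}{3} \left(-187\right)\right)} = \frac{1}{1 + \left(19104 + \frac{1}{3} \cdot 34969 - \frac{91069}{3}\right)} = \frac{1}{1 + \left(19104 + \frac{34969}{3} - \frac{91069}{3}\right)} = \frac{1}{1 + 404} = \frac{1}{405}$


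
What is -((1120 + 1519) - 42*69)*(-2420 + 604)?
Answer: -470344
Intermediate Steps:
-((1120 + 1519) - 42*69)*(-2420 + 604) = -(2639 - 2898)*(-1816) = -(-259)*(-1816) = -1*470344 = -470344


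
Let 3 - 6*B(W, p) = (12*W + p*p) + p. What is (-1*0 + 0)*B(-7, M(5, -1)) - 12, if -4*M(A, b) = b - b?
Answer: -12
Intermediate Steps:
M(A, b) = 0 (M(A, b) = -(b - b)/4 = -¼*0 = 0)
B(W, p) = ½ - 2*W - p/6 - p²/6 (B(W, p) = ½ - ((12*W + p*p) + p)/6 = ½ - ((12*W + p²) + p)/6 = ½ - ((p² + 12*W) + p)/6 = ½ - (p + p² + 12*W)/6 = ½ + (-2*W - p/6 - p²/6) = ½ - 2*W - p/6 - p²/6)
(-1*0 + 0)*B(-7, M(5, -1)) - 12 = (-1*0 + 0)*(½ - 2*(-7) - ⅙*0 - ⅙*0²) - 12 = (0 + 0)*(½ + 14 + 0 - ⅙*0) - 12 = 0*(½ + 14 + 0 + 0) - 12 = 0*(29/2) - 12 = 0 - 12 = -12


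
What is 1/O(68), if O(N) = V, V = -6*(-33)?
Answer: 1/198 ≈ 0.0050505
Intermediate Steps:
V = 198
O(N) = 198
1/O(68) = 1/198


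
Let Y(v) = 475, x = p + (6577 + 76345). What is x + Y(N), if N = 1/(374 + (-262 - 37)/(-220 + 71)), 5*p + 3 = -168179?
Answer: 248803/5 ≈ 49761.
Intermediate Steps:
p = -168182/5 (p = -⅗ + (⅕)*(-168179) = -⅗ - 168179/5 = -168182/5 ≈ -33636.)
N = 149/56025 (N = 1/(374 - 299/(-149)) = 1/(374 - 299*(-1/149)) = 1/(374 + 299/149) = 1/(56025/149) = 149/56025 ≈ 0.0026595)
x = 246428/5 (x = -168182/5 + (6577 + 76345) = -168182/5 + 82922 = 246428/5 ≈ 49286.)
x + Y(N) = 246428/5 + 475 = 248803/5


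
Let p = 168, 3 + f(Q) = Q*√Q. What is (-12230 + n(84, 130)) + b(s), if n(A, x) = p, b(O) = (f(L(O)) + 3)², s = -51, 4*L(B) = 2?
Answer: -96495/8 ≈ -12062.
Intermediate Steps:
L(B) = ½ (L(B) = (¼)*2 = ½)
f(Q) = -3 + Q^(3/2) (f(Q) = -3 + Q*√Q = -3 + Q^(3/2))
b(O) = ⅛ (b(O) = ((-3 + (½)^(3/2)) + 3)² = ((-3 + √2/4) + 3)² = (√2/4)² = ⅛)
n(A, x) = 168
(-12230 + n(84, 130)) + b(s) = (-12230 + 168) + ⅛ = -12062 + ⅛ = -96495/8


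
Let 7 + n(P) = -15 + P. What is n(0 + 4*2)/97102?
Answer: -7/48551 ≈ -0.00014418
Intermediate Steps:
n(P) = -22 + P (n(P) = -7 + (-15 + P) = -22 + P)
n(0 + 4*2)/97102 = (-22 + (0 + 4*2))/97102 = (-22 + (0 + 8))*(1/97102) = (-22 + 8)*(1/97102) = -14*1/97102 = -7/48551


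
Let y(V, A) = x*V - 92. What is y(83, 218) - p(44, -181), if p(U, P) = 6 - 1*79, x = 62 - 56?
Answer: 479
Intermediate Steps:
x = 6
y(V, A) = -92 + 6*V (y(V, A) = 6*V - 92 = -92 + 6*V)
p(U, P) = -73 (p(U, P) = 6 - 79 = -73)
y(83, 218) - p(44, -181) = (-92 + 6*83) - 1*(-73) = (-92 + 498) + 73 = 406 + 73 = 479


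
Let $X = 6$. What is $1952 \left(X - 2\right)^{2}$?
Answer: $31232$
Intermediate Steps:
$1952 \left(X - 2\right)^{2} = 1952 \left(6 - 2\right)^{2} = 1952 \cdot 4^{2} = 1952 \cdot 16 = 31232$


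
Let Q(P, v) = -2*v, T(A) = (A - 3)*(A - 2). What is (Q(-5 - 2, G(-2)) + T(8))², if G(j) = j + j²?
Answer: 676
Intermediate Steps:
T(A) = (-3 + A)*(-2 + A)
(Q(-5 - 2, G(-2)) + T(8))² = (-(-4)*(1 - 2) + (6 + 8² - 5*8))² = (-(-4)*(-1) + (6 + 64 - 40))² = (-2*2 + 30)² = (-4 + 30)² = 26² = 676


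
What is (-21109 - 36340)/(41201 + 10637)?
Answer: -57449/51838 ≈ -1.1082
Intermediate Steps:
(-21109 - 36340)/(41201 + 10637) = -57449/51838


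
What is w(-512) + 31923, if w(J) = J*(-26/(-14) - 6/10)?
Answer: 1094777/35 ≈ 31279.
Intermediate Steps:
w(J) = 44*J/35 (w(J) = J*(-26*(-1/14) - 6*1/10) = J*(13/7 - 3/5) = J*(44/35) = 44*J/35)
w(-512) + 31923 = (44/35)*(-512) + 31923 = -22528/35 + 31923 = 1094777/35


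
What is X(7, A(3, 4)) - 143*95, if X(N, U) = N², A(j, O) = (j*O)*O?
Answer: -13536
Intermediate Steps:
A(j, O) = j*O² (A(j, O) = (O*j)*O = j*O²)
X(7, A(3, 4)) - 143*95 = 7² - 143*95 = 49 - 13585 = -13536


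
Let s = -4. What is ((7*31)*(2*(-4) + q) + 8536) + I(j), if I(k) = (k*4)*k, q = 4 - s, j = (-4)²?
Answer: 9560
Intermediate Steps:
j = 16
q = 8 (q = 4 - 1*(-4) = 4 + 4 = 8)
I(k) = 4*k² (I(k) = (4*k)*k = 4*k²)
((7*31)*(2*(-4) + q) + 8536) + I(j) = ((7*31)*(2*(-4) + 8) + 8536) + 4*16² = (217*(-8 + 8) + 8536) + 4*256 = (217*0 + 8536) + 1024 = (0 + 8536) + 1024 = 8536 + 1024 = 9560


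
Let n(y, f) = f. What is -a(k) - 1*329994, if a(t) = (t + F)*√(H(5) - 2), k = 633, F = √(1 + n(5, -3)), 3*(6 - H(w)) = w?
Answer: -329994 - √21*(633 + I*√2)/3 ≈ -3.3096e+5 - 2.1602*I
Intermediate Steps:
H(w) = 6 - w/3
F = I*√2 (F = √(1 - 3) = √(-2) = I*√2 ≈ 1.4142*I)
a(t) = √21*(t + I*√2)/3 (a(t) = (t + I*√2)*√((6 - ⅓*5) - 2) = (t + I*√2)*√((6 - 5/3) - 2) = (t + I*√2)*√(13/3 - 2) = (t + I*√2)*√(7/3) = (t + I*√2)*(√21/3) = √21*(t + I*√2)/3)
-a(k) - 1*329994 = -√21*(633 + I*√2)/3 - 1*329994 = -√21*(633 + I*√2)/3 - 329994 = -329994 - √21*(633 + I*√2)/3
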